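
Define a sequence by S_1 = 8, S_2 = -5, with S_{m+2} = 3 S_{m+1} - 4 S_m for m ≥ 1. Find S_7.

577

S_3 = 3*(-5) - 4*8 = -47
S_4 = 3*(-47) - 4*(-5) = -121
S_5 = 3*(-121) - 4*(-47) = -175
S_6 = 3*(-175) - 4*(-121) = -41
S_7 = 3*(-41) - 4*(-175) = 577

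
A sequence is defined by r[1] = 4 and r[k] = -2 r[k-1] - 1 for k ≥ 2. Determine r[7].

277

r[2] = -2(4) - 1 = -9
r[3] = -2(-9) - 1 = 17
r[4] = -2(17) - 1 = -35
r[5] = -2(-35) - 1 = 69
r[6] = -2(69) - 1 = -139
r[7] = -2(-139) - 1 = 277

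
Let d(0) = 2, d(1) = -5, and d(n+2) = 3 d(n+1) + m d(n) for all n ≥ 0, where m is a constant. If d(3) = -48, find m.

d(2) = -15 + 2m
d(3) = -45 + m
So -45 + m = -48, giving m = -3.

-3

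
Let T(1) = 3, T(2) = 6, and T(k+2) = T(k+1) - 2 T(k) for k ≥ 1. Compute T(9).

-60

T(3) = 6 - 2*3 = 0
T(4) = 0 - 2*6 = -12
T(5) = (-12) - 2*0 = -12
T(6) = (-12) - 2*(-12) = 12
T(7) = 12 - 2*(-12) = 36
T(8) = 36 - 2*12 = 12
T(9) = 12 - 2*36 = -60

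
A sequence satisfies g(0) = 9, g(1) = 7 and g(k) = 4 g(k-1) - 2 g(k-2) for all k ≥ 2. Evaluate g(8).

g(2) = 4·7 - 2·9 = 10
g(3) = 4·10 - 2·7 = 26
g(4) = 4·26 - 2·10 = 84
g(5) = 4·84 - 2·26 = 284
g(6) = 4·284 - 2·84 = 968
g(7) = 4·968 - 2·284 = 3304
g(8) = 4·3304 - 2·968 = 11280

11280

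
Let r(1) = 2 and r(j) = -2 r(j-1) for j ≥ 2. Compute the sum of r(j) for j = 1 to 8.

r(2) = -2·2 = -4
r(3) = -2·(-4) = 8
r(4) = -2·8 = -16
r(5) = -2·(-16) = 32
r(6) = -2·32 = -64
r(7) = -2·(-64) = 128
r(8) = -2·128 = -256
Sum = 2 + (-4) + 8 + (-16) + 32 + (-64) + 128 + (-256) = -170

-170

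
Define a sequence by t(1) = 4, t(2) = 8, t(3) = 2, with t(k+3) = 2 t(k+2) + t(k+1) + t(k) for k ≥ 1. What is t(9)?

1700

t(4) = 2·2 + 8 + 4 = 16
t(5) = 2·16 + 2 + 8 = 42
t(6) = 2·42 + 16 + 2 = 102
t(7) = 2·102 + 42 + 16 = 262
t(8) = 2·262 + 102 + 42 = 668
t(9) = 2·668 + 262 + 102 = 1700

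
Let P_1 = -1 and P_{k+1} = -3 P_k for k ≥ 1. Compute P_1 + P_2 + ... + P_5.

P_2 = -3*(-1) = 3
P_3 = -3*3 = -9
P_4 = -3*(-9) = 27
P_5 = -3*27 = -81
Sum = (-1) + 3 + (-9) + 27 + (-81) = -61

-61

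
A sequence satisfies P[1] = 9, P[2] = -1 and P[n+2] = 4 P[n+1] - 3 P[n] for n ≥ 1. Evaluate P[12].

-885721

P[3] = 4*(-1) - 3*9 = -31
P[4] = 4*(-31) - 3*(-1) = -121
P[5] = 4*(-121) - 3*(-31) = -391
P[6] = 4*(-391) - 3*(-121) = -1201
P[7] = 4*(-1201) - 3*(-391) = -3631
P[8] = 4*(-3631) - 3*(-1201) = -10921
P[9] = 4*(-10921) - 3*(-3631) = -32791
P[10] = 4*(-32791) - 3*(-10921) = -98401
P[11] = 4*(-98401) - 3*(-32791) = -295231
P[12] = 4*(-295231) - 3*(-98401) = -885721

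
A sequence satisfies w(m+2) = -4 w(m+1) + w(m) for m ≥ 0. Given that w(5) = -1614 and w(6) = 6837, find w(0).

Rearranging, w(m-2) = w(m) + 4 w(m-1).
w(4) = 6837 + 4(-1614) = 381
w(3) = -1614 + 4(381) = -90
w(2) = 381 + 4(-90) = 21
w(1) = -90 + 4(21) = -6
w(0) = 21 + 4(-6) = -3

-3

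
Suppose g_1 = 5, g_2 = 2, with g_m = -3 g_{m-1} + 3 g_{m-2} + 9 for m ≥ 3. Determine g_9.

35730

g_3 = -3(2) + 3(5) + 9 = 18
g_4 = -3(18) + 3(2) + 9 = -39
g_5 = -3(-39) + 3(18) + 9 = 180
g_6 = -3(180) + 3(-39) + 9 = -648
g_7 = -3(-648) + 3(180) + 9 = 2493
g_8 = -3(2493) + 3(-648) + 9 = -9414
g_9 = -3(-9414) + 3(2493) + 9 = 35730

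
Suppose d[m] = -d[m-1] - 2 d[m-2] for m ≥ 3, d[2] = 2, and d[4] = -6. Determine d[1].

Let d[1] = x.
d[3] = -2 - 2x
d[4] = -2 + 2x
So -2 + 2x = -6, giving x = -2.

-2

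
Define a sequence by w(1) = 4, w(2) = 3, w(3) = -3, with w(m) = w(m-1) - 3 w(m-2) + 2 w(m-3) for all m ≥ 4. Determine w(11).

w(4) = (-3) - 3*3 + 2*4 = -4
w(5) = (-4) - 3*(-3) + 2*3 = 11
w(6) = 11 - 3*(-4) + 2*(-3) = 17
w(7) = 17 - 3*11 + 2*(-4) = -24
w(8) = (-24) - 3*17 + 2*11 = -53
w(9) = (-53) - 3*(-24) + 2*17 = 53
w(10) = 53 - 3*(-53) + 2*(-24) = 164
w(11) = 164 - 3*53 + 2*(-53) = -101

-101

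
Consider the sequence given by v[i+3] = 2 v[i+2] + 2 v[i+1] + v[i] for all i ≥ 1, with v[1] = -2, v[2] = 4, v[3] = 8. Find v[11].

v[4] = 2*8 + 2*4 + (-2) = 22
v[5] = 2*22 + 2*8 + 4 = 64
v[6] = 2*64 + 2*22 + 8 = 180
v[7] = 2*180 + 2*64 + 22 = 510
v[8] = 2*510 + 2*180 + 64 = 1444
v[9] = 2*1444 + 2*510 + 180 = 4088
v[10] = 2*4088 + 2*1444 + 510 = 11574
v[11] = 2*11574 + 2*4088 + 1444 = 32768

32768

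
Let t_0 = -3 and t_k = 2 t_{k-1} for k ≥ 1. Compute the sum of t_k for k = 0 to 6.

-381

t_1 = 2·(-3) = -6
t_2 = 2·(-6) = -12
t_3 = 2·(-12) = -24
t_4 = 2·(-24) = -48
t_5 = 2·(-48) = -96
t_6 = 2·(-96) = -192
Sum = (-3) + (-6) + (-12) + (-24) + (-48) + (-96) + (-192) = -381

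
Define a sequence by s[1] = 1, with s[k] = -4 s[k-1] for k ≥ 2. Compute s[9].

s[2] = -4*1 = -4
s[3] = -4*(-4) = 16
s[4] = -4*16 = -64
s[5] = -4*(-64) = 256
s[6] = -4*256 = -1024
s[7] = -4*(-1024) = 4096
s[8] = -4*4096 = -16384
s[9] = -4*(-16384) = 65536

65536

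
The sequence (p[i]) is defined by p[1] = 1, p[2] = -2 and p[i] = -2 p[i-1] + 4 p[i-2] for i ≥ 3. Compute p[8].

-2688

p[3] = -2·(-2) + 4·1 = 8
p[4] = -2·8 + 4·(-2) = -24
p[5] = -2·(-24) + 4·8 = 80
p[6] = -2·80 + 4·(-24) = -256
p[7] = -2·(-256) + 4·80 = 832
p[8] = -2·832 + 4·(-256) = -2688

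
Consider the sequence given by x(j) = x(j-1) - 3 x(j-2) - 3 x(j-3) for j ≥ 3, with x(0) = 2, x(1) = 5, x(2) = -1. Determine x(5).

x(3) = (-1) - 3·5 - 3·2 = -22
x(4) = (-22) - 3·(-1) - 3·5 = -34
x(5) = (-34) - 3·(-22) - 3·(-1) = 35

35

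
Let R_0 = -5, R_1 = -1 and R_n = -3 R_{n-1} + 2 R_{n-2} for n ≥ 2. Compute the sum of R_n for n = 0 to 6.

R_2 = -3·(-1) + 2·(-5) = -7
R_3 = -3·(-7) + 2·(-1) = 19
R_4 = -3·19 + 2·(-7) = -71
R_5 = -3·(-71) + 2·19 = 251
R_6 = -3·251 + 2·(-71) = -895
Sum = (-5) + (-1) + (-7) + 19 + (-71) + 251 + (-895) = -709

-709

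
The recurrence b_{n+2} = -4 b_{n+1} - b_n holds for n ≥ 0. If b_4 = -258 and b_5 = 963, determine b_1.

Rearranging, b_{n-2} = -(b_n + 4 b_{n-1}).
b_3 = -(963 + 4·(-258)) = 69
b_2 = -(-258 + 4·69) = -18
b_1 = -(69 + 4·(-18)) = 3

3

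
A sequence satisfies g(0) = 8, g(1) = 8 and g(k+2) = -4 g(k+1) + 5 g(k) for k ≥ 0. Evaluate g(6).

g(2) = -4*8 + 5*8 = 8
g(3) = -4*8 + 5*8 = 8
g(4) = -4*8 + 5*8 = 8
g(5) = -4*8 + 5*8 = 8
g(6) = -4*8 + 5*8 = 8

8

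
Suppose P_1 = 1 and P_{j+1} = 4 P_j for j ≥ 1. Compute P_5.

256

P_2 = 4·1 = 4
P_3 = 4·4 = 16
P_4 = 4·16 = 64
P_5 = 4·64 = 256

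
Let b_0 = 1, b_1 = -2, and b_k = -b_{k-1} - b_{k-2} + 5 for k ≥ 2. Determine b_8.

b_2 = -(-2) - 1 + 5 = 6
b_3 = -6 - (-2) + 5 = 1
b_4 = -1 - 6 + 5 = -2
b_5 = -(-2) - 1 + 5 = 6
b_6 = -6 - (-2) + 5 = 1
b_7 = -1 - 6 + 5 = -2
b_8 = -(-2) - 1 + 5 = 6

6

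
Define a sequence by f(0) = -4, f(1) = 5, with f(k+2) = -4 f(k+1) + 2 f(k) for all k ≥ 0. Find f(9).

948560

f(2) = -4(5) + 2(-4) = -28
f(3) = -4(-28) + 2(5) = 122
f(4) = -4(122) + 2(-28) = -544
f(5) = -4(-544) + 2(122) = 2420
f(6) = -4(2420) + 2(-544) = -10768
f(7) = -4(-10768) + 2(2420) = 47912
f(8) = -4(47912) + 2(-10768) = -213184
f(9) = -4(-213184) + 2(47912) = 948560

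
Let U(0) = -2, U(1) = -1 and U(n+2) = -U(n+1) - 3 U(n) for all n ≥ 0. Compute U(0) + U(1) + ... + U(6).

34

U(2) = -(-1) - 3(-2) = 7
U(3) = -7 - 3(-1) = -4
U(4) = -(-4) - 3(7) = -17
U(5) = -(-17) - 3(-4) = 29
U(6) = -29 - 3(-17) = 22
Sum = (-2) + (-1) + 7 + (-4) + (-17) + 29 + 22 = 34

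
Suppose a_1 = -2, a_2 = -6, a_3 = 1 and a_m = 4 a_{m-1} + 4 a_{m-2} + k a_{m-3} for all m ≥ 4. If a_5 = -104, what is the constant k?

a_4 = -20 - 2k
a_5 = -76 - 14k
So -76 - 14k = -104, giving k = 2.

2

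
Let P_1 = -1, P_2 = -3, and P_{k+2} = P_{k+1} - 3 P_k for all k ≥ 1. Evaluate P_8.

9

P_3 = (-3) - 3(-1) = 0
P_4 = 0 - 3(-3) = 9
P_5 = 9 - 3(0) = 9
P_6 = 9 - 3(9) = -18
P_7 = (-18) - 3(9) = -45
P_8 = (-45) - 3(-18) = 9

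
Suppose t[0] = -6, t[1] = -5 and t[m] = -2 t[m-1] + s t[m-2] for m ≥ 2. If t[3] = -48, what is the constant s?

-4

t[2] = 10 - 6s
t[3] = -20 + 7s
So -20 + 7s = -48, giving s = -4.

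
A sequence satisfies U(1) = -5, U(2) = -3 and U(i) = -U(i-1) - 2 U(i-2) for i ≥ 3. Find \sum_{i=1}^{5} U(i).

U(3) = -(-3) - 2·(-5) = 13
U(4) = -13 - 2·(-3) = -7
U(5) = -(-7) - 2·13 = -19
Sum = (-5) + (-3) + 13 + (-7) + (-19) = -21

-21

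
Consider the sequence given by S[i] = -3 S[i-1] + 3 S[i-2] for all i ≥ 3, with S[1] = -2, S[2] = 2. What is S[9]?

S[3] = -3(2) + 3(-2) = -12
S[4] = -3(-12) + 3(2) = 42
S[5] = -3(42) + 3(-12) = -162
S[6] = -3(-162) + 3(42) = 612
S[7] = -3(612) + 3(-162) = -2322
S[8] = -3(-2322) + 3(612) = 8802
S[9] = -3(8802) + 3(-2322) = -33372

-33372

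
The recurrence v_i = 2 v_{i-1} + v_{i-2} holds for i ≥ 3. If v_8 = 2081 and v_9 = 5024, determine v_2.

Rearranging, v_{i-2} = v_i - 2 v_{i-1}.
v_7 = 5024 - 2(2081) = 862
v_6 = 2081 - 2(862) = 357
v_5 = 862 - 2(357) = 148
v_4 = 357 - 2(148) = 61
v_3 = 148 - 2(61) = 26
v_2 = 61 - 2(26) = 9

9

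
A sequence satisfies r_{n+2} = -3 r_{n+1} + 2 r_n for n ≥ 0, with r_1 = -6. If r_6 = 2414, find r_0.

Let r_0 = z.
r_2 = 18 + 2z
r_3 = -66 - 6z
r_4 = 234 + 22z
r_5 = -834 - 78z
r_6 = 2970 + 278z
So 2970 + 278z = 2414, giving z = -2.

-2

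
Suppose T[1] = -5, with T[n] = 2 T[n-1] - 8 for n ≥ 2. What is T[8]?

-1656

T[2] = 2·(-5) - 8 = -18
T[3] = 2·(-18) - 8 = -44
T[4] = 2·(-44) - 8 = -96
T[5] = 2·(-96) - 8 = -200
T[6] = 2·(-200) - 8 = -408
T[7] = 2·(-408) - 8 = -824
T[8] = 2·(-824) - 8 = -1656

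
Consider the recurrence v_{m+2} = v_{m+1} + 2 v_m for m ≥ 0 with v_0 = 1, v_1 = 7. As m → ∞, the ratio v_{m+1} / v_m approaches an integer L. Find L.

The characteristic equation is r^2 - r - 2 = 0, which factors as (r - 2)(r + 1) = 0.
So the roots are 2 and -1. Since |2| > |-1| and the coefficient of 2^m is non-zero, the ratio tends to 2.

2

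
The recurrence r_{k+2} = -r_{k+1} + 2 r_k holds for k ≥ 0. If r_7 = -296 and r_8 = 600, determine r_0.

5

Rearranging, r_{k-2} = (r_k + r_{k-1}) / 2.
r_6 = (600 + (-296)) / 2 = 304/2 = 152
r_5 = (-296 + 152) / 2 = -144/2 = -72
r_4 = (152 + (-72)) / 2 = 80/2 = 40
r_3 = (-72 + 40) / 2 = -32/2 = -16
r_2 = (40 + (-16)) / 2 = 24/2 = 12
r_1 = (-16 + 12) / 2 = -4/2 = -2
r_0 = (12 + (-2)) / 2 = 10/2 = 5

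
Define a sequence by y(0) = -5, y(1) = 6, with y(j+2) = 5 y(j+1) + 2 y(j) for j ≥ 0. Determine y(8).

499880

y(2) = 5*6 + 2*(-5) = 20
y(3) = 5*20 + 2*6 = 112
y(4) = 5*112 + 2*20 = 600
y(5) = 5*600 + 2*112 = 3224
y(6) = 5*3224 + 2*600 = 17320
y(7) = 5*17320 + 2*3224 = 93048
y(8) = 5*93048 + 2*17320 = 499880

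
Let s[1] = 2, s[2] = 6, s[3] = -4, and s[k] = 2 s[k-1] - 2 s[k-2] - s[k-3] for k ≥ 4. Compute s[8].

s[4] = 2*(-4) - 2*6 - 2 = -22
s[5] = 2*(-22) - 2*(-4) - 6 = -42
s[6] = 2*(-42) - 2*(-22) - (-4) = -36
s[7] = 2*(-36) - 2*(-42) - (-22) = 34
s[8] = 2*34 - 2*(-36) - (-42) = 182

182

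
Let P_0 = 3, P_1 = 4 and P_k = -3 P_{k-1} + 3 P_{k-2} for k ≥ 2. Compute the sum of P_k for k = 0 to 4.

-47

P_2 = -3*4 + 3*3 = -3
P_3 = -3*(-3) + 3*4 = 21
P_4 = -3*21 + 3*(-3) = -72
Sum = 3 + 4 + (-3) + 21 + (-72) = -47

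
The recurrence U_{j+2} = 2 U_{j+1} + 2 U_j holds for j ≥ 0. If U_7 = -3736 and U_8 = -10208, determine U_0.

Rearranging, U_{j-2} = (U_j - 2 U_{j-1}) / 2.
U_6 = (-10208 - 2*(-3736)) / 2 = -2736/2 = -1368
U_5 = (-3736 - 2*(-1368)) / 2 = -1000/2 = -500
U_4 = (-1368 - 2*(-500)) / 2 = -368/2 = -184
U_3 = (-500 - 2*(-184)) / 2 = -132/2 = -66
U_2 = (-184 - 2*(-66)) / 2 = -52/2 = -26
U_1 = (-66 - 2*(-26)) / 2 = -14/2 = -7
U_0 = (-26 - 2*(-7)) / 2 = -12/2 = -6

-6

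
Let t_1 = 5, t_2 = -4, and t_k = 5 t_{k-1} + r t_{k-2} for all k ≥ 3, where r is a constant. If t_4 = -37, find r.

3

t_3 = -20 + 5r
t_4 = -100 + 21r
So -100 + 21r = -37, giving r = 3.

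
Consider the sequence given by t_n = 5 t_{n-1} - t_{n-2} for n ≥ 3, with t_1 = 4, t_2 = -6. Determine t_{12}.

t_3 = 5(-6) - 4 = -34
t_4 = 5(-34) - (-6) = -164
t_5 = 5(-164) - (-34) = -786
t_6 = 5(-786) - (-164) = -3766
t_7 = 5(-3766) - (-786) = -18044
t_8 = 5(-18044) - (-3766) = -86454
t_9 = 5(-86454) - (-18044) = -414226
t_{10} = 5(-414226) - (-86454) = -1984676
t_{11} = 5(-1984676) - (-414226) = -9509154
t_{12} = 5(-9509154) - (-1984676) = -45561094

-45561094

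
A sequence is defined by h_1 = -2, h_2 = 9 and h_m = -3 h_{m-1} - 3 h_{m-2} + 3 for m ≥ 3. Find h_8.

-231

h_3 = -3*9 - 3*(-2) + 3 = -18
h_4 = -3*(-18) - 3*9 + 3 = 30
h_5 = -3*30 - 3*(-18) + 3 = -33
h_6 = -3*(-33) - 3*30 + 3 = 12
h_7 = -3*12 - 3*(-33) + 3 = 66
h_8 = -3*66 - 3*12 + 3 = -231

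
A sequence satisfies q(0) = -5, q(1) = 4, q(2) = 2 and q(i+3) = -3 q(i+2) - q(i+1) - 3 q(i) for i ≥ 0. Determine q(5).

q(3) = -3*2 - 4 - 3*(-5) = 5
q(4) = -3*5 - 2 - 3*4 = -29
q(5) = -3*(-29) - 5 - 3*2 = 76

76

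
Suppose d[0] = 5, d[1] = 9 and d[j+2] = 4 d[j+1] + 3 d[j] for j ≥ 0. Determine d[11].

50282727

d[2] = 4·9 + 3·5 = 51
d[3] = 4·51 + 3·9 = 231
d[4] = 4·231 + 3·51 = 1077
d[5] = 4·1077 + 3·231 = 5001
d[6] = 4·5001 + 3·1077 = 23235
d[7] = 4·23235 + 3·5001 = 107943
d[8] = 4·107943 + 3·23235 = 501477
d[9] = 4·501477 + 3·107943 = 2329737
d[10] = 4·2329737 + 3·501477 = 10823379
d[11] = 4·10823379 + 3·2329737 = 50282727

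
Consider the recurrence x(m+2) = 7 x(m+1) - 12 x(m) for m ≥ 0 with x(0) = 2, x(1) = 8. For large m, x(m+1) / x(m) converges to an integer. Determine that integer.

4

The characteristic equation is r^2 - 7r + 12 = 0, which factors as (r - 4)(r - 3) = 0.
So the roots are 4 and 3. Since |4| > |3| and the coefficient of 4^m is non-zero, the ratio tends to 4.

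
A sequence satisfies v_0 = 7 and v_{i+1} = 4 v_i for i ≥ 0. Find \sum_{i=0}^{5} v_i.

v_1 = 4·7 = 28
v_2 = 4·28 = 112
v_3 = 4·112 = 448
v_4 = 4·448 = 1792
v_5 = 4·1792 = 7168
Sum = 7 + 28 + 112 + 448 + 1792 + 7168 = 9555

9555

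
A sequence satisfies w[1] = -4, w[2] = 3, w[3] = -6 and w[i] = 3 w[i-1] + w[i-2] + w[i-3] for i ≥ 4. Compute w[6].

-205

w[4] = 3(-6) + 3 + (-4) = -19
w[5] = 3(-19) + (-6) + 3 = -60
w[6] = 3(-60) + (-19) + (-6) = -205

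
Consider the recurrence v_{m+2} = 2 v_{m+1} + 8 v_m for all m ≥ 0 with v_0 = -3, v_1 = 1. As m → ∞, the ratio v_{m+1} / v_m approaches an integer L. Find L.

4

The characteristic equation is r^2 - 2r - 8 = 0, which factors as (r - 4)(r + 2) = 0.
So the roots are 4 and -2. Since |4| > |-2| and the coefficient of 4^m is non-zero, the ratio tends to 4.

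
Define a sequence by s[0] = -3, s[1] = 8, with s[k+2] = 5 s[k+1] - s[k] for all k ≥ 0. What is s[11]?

57501817

s[2] = 5*8 - (-3) = 43
s[3] = 5*43 - 8 = 207
s[4] = 5*207 - 43 = 992
s[5] = 5*992 - 207 = 4753
s[6] = 5*4753 - 992 = 22773
s[7] = 5*22773 - 4753 = 109112
s[8] = 5*109112 - 22773 = 522787
s[9] = 5*522787 - 109112 = 2504823
s[10] = 5*2504823 - 522787 = 12001328
s[11] = 5*12001328 - 2504823 = 57501817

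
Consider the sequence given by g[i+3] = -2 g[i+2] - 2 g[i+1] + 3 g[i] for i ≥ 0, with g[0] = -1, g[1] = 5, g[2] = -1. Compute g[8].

g[3] = -2(-1) - 2(5) + 3(-1) = -11
g[4] = -2(-11) - 2(-1) + 3(5) = 39
g[5] = -2(39) - 2(-11) + 3(-1) = -59
g[6] = -2(-59) - 2(39) + 3(-11) = 7
g[7] = -2(7) - 2(-59) + 3(39) = 221
g[8] = -2(221) - 2(7) + 3(-59) = -633

-633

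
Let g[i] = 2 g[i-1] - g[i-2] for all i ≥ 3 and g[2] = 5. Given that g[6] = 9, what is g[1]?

Let g[1] = w.
g[3] = 10 - w
g[4] = 15 - 2w
g[5] = 20 - 3w
g[6] = 25 - 4w
So 25 - 4w = 9, giving w = 4.

4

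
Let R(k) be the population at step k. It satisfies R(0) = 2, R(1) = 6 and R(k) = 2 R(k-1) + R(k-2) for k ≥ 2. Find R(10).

R(2) = 2(6) + 2 = 14
R(3) = 2(14) + 6 = 34
R(4) = 2(34) + 14 = 82
R(5) = 2(82) + 34 = 198
R(6) = 2(198) + 82 = 478
R(7) = 2(478) + 198 = 1154
R(8) = 2(1154) + 478 = 2786
R(9) = 2(2786) + 1154 = 6726
R(10) = 2(6726) + 2786 = 16238

16238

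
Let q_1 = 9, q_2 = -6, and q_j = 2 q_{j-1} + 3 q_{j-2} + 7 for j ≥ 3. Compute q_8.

3543

q_3 = 2·(-6) + 3·9 + 7 = 22
q_4 = 2·22 + 3·(-6) + 7 = 33
q_5 = 2·33 + 3·22 + 7 = 139
q_6 = 2·139 + 3·33 + 7 = 384
q_7 = 2·384 + 3·139 + 7 = 1192
q_8 = 2·1192 + 3·384 + 7 = 3543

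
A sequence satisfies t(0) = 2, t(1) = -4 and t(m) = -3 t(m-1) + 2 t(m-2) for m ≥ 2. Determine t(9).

-114568

t(2) = -3*(-4) + 2*2 = 16
t(3) = -3*16 + 2*(-4) = -56
t(4) = -3*(-56) + 2*16 = 200
t(5) = -3*200 + 2*(-56) = -712
t(6) = -3*(-712) + 2*200 = 2536
t(7) = -3*2536 + 2*(-712) = -9032
t(8) = -3*(-9032) + 2*2536 = 32168
t(9) = -3*32168 + 2*(-9032) = -114568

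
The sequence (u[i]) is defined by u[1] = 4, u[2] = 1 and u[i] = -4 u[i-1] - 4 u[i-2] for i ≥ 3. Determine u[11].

u[3] = -4(1) - 4(4) = -20
u[4] = -4(-20) - 4(1) = 76
u[5] = -4(76) - 4(-20) = -224
u[6] = -4(-224) - 4(76) = 592
u[7] = -4(592) - 4(-224) = -1472
u[8] = -4(-1472) - 4(592) = 3520
u[9] = -4(3520) - 4(-1472) = -8192
u[10] = -4(-8192) - 4(3520) = 18688
u[11] = -4(18688) - 4(-8192) = -41984

-41984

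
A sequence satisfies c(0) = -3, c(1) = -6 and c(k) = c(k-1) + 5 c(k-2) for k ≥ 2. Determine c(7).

c(2) = (-6) + 5*(-3) = -21
c(3) = (-21) + 5*(-6) = -51
c(4) = (-51) + 5*(-21) = -156
c(5) = (-156) + 5*(-51) = -411
c(6) = (-411) + 5*(-156) = -1191
c(7) = (-1191) + 5*(-411) = -3246

-3246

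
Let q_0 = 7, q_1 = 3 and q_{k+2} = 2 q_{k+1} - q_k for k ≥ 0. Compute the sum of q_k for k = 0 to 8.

-81

q_2 = 2·3 - 7 = -1
q_3 = 2·(-1) - 3 = -5
q_4 = 2·(-5) - (-1) = -9
q_5 = 2·(-9) - (-5) = -13
q_6 = 2·(-13) - (-9) = -17
q_7 = 2·(-17) - (-13) = -21
q_8 = 2·(-21) - (-17) = -25
Sum = 7 + 3 + (-1) + (-5) + (-9) + (-13) + (-17) + (-21) + (-25) = -81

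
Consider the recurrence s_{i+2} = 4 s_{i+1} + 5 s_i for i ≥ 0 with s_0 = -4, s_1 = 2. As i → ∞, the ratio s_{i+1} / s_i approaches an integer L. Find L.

5

The characteristic equation is r^2 - 4r - 5 = 0, which factors as (r - 5)(r + 1) = 0.
So the roots are 5 and -1. Since |5| > |-1| and the coefficient of 5^i is non-zero, the ratio tends to 5.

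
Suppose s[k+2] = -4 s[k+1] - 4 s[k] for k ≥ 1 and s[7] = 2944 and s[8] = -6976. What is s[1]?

Rearranging, s[k-2] = (s[k] + 4 s[k-1]) / -4.
s[6] = (-6976 + 4·2944) / -4 = 4800/-4 = -1200
s[5] = (2944 + 4·(-1200)) / -4 = -1856/-4 = 464
s[4] = (-1200 + 4·464) / -4 = 656/-4 = -164
s[3] = (464 + 4·(-164)) / -4 = -192/-4 = 48
s[2] = (-164 + 4·48) / -4 = 28/-4 = -7
s[1] = (48 + 4·(-7)) / -4 = 20/-4 = -5

-5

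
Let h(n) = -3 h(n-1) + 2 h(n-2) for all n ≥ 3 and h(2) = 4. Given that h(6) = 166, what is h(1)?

Let h(1) = z.
h(3) = -12 + 2z
h(4) = 44 - 6z
h(5) = -156 + 22z
h(6) = 556 - 78z
So 556 - 78z = 166, giving z = 5.

5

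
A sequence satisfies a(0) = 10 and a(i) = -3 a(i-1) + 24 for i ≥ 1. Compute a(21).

-41841412806

The fixed point is 24/(1 + 3) = 6, so a(i) - 6 = -3(a(i-1) - 6).
Hence a(i) = 4·(-3)^i + 6.
a(21) = 4·(-3)^{21} + 6 = 4·-10460353203 + 6 = -41841412806.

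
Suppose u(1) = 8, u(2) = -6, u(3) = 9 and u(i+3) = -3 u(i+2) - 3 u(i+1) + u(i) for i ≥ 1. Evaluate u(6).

u(4) = -3·9 - 3·(-6) + 8 = -1
u(5) = -3·(-1) - 3·9 + (-6) = -30
u(6) = -3·(-30) - 3·(-1) + 9 = 102

102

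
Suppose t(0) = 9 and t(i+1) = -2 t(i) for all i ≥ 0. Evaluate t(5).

-288

t(1) = -2(9) = -18
t(2) = -2(-18) = 36
t(3) = -2(36) = -72
t(4) = -2(-72) = 144
t(5) = -2(144) = -288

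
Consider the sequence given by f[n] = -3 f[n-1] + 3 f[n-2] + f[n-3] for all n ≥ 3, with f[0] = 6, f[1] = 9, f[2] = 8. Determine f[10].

f[3] = -3*8 + 3*9 + 6 = 9
f[4] = -3*9 + 3*8 + 9 = 6
f[5] = -3*6 + 3*9 + 8 = 17
f[6] = -3*17 + 3*6 + 9 = -24
f[7] = -3*(-24) + 3*17 + 6 = 129
f[8] = -3*129 + 3*(-24) + 17 = -442
f[9] = -3*(-442) + 3*129 + (-24) = 1689
f[10] = -3*1689 + 3*(-442) + 129 = -6264

-6264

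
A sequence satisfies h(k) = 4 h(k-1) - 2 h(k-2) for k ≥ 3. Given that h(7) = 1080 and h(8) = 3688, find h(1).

Rearranging, h(k-2) = (h(k) - 4 h(k-1)) / -2.
h(6) = (3688 - 4(1080)) / -2 = -632/-2 = 316
h(5) = (1080 - 4(316)) / -2 = -184/-2 = 92
h(4) = (316 - 4(92)) / -2 = -52/-2 = 26
h(3) = (92 - 4(26)) / -2 = -12/-2 = 6
h(2) = (26 - 4(6)) / -2 = 2/-2 = -1
h(1) = (6 - 4(-1)) / -2 = 10/-2 = -5

-5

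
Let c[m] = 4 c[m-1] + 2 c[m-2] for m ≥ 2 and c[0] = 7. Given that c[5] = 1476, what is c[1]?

1

Let c[1] = z.
c[2] = 14 + 4z
c[3] = 56 + 18z
c[4] = 252 + 80z
c[5] = 1120 + 356z
So 1120 + 356z = 1476, giving z = 1.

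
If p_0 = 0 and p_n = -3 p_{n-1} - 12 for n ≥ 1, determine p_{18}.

1162261464

The fixed point is -12/(1 + 3) = -3, so p_n + 3 = -3(p_{n-1} + 3).
Hence p_n = 3·(-3)^n - 3.
p_{18} = 3·(-3)^{18} - 3 = 3·387420489 - 3 = 1162261464.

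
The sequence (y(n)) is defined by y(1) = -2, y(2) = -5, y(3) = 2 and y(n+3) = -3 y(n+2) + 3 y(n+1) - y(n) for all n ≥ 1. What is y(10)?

-57625

y(4) = -3*2 + 3*(-5) - (-2) = -19
y(5) = -3*(-19) + 3*2 - (-5) = 68
y(6) = -3*68 + 3*(-19) - 2 = -263
y(7) = -3*(-263) + 3*68 - (-19) = 1012
y(8) = -3*1012 + 3*(-263) - 68 = -3893
y(9) = -3*(-3893) + 3*1012 - (-263) = 14978
y(10) = -3*14978 + 3*(-3893) - 1012 = -57625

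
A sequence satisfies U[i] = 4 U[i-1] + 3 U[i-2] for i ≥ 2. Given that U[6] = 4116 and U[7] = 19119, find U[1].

-3

Rearranging, U[i-2] = (U[i] - 4 U[i-1]) / 3.
U[5] = (19119 - 4*4116) / 3 = 2655/3 = 885
U[4] = (4116 - 4*885) / 3 = 576/3 = 192
U[3] = (885 - 4*192) / 3 = 117/3 = 39
U[2] = (192 - 4*39) / 3 = 36/3 = 12
U[1] = (39 - 4*12) / 3 = -9/3 = -3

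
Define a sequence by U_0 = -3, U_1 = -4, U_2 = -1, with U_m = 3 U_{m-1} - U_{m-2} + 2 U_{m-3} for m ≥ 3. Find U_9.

U_3 = 3*(-1) - (-4) + 2*(-3) = -5
U_4 = 3*(-5) - (-1) + 2*(-4) = -22
U_5 = 3*(-22) - (-5) + 2*(-1) = -63
U_6 = 3*(-63) - (-22) + 2*(-5) = -177
U_7 = 3*(-177) - (-63) + 2*(-22) = -512
U_8 = 3*(-512) - (-177) + 2*(-63) = -1485
U_9 = 3*(-1485) - (-512) + 2*(-177) = -4297

-4297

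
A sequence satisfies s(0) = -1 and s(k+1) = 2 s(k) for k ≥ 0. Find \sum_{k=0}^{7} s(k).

s(1) = 2*(-1) = -2
s(2) = 2*(-2) = -4
s(3) = 2*(-4) = -8
s(4) = 2*(-8) = -16
s(5) = 2*(-16) = -32
s(6) = 2*(-32) = -64
s(7) = 2*(-64) = -128
Sum = (-1) + (-2) + (-4) + (-8) + (-16) + (-32) + (-64) + (-128) = -255

-255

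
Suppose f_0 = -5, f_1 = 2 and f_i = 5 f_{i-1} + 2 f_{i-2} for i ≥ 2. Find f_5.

108

f_2 = 5·2 + 2·(-5) = 0
f_3 = 5·0 + 2·2 = 4
f_4 = 5·4 + 2·0 = 20
f_5 = 5·20 + 2·4 = 108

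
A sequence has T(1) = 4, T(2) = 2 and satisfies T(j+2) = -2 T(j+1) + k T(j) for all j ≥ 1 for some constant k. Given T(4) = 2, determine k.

T(3) = -4 + 4k
T(4) = 8 - 6k
So 8 - 6k = 2, giving k = 1.

1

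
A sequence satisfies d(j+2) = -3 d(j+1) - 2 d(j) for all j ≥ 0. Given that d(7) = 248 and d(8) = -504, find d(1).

-4

Rearranging, d(j-2) = (d(j) + 3 d(j-1)) / -2.
d(6) = (-504 + 3(248)) / -2 = 240/-2 = -120
d(5) = (248 + 3(-120)) / -2 = -112/-2 = 56
d(4) = (-120 + 3(56)) / -2 = 48/-2 = -24
d(3) = (56 + 3(-24)) / -2 = -16/-2 = 8
d(2) = (-24 + 3(8)) / -2 = 0/-2 = 0
d(1) = (8 + 3(0)) / -2 = 8/-2 = -4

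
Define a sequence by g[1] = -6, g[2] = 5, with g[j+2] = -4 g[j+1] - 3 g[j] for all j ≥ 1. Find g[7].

358

g[3] = -4(5) - 3(-6) = -2
g[4] = -4(-2) - 3(5) = -7
g[5] = -4(-7) - 3(-2) = 34
g[6] = -4(34) - 3(-7) = -115
g[7] = -4(-115) - 3(34) = 358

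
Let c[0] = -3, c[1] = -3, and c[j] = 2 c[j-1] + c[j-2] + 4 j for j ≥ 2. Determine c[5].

85

c[2] = 2*(-3) + (-3) + 8 = -1
c[3] = 2*(-1) + (-3) + 12 = 7
c[4] = 2*7 + (-1) + 16 = 29
c[5] = 2*29 + 7 + 20 = 85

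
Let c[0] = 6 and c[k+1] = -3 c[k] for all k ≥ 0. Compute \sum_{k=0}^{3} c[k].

c[1] = -3(6) = -18
c[2] = -3(-18) = 54
c[3] = -3(54) = -162
Sum = 6 + (-18) + 54 + (-162) = -120

-120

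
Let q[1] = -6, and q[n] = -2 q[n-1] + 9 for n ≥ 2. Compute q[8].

1155

q[2] = -2*(-6) + 9 = 21
q[3] = -2*21 + 9 = -33
q[4] = -2*(-33) + 9 = 75
q[5] = -2*75 + 9 = -141
q[6] = -2*(-141) + 9 = 291
q[7] = -2*291 + 9 = -573
q[8] = -2*(-573) + 9 = 1155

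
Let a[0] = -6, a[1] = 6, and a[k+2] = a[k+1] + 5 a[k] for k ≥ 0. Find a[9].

a[2] = 6 + 5*(-6) = -24
a[3] = (-24) + 5*6 = 6
a[4] = 6 + 5*(-24) = -114
a[5] = (-114) + 5*6 = -84
a[6] = (-84) + 5*(-114) = -654
a[7] = (-654) + 5*(-84) = -1074
a[8] = (-1074) + 5*(-654) = -4344
a[9] = (-4344) + 5*(-1074) = -9714

-9714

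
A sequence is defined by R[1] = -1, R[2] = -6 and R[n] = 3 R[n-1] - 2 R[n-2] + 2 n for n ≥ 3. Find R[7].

110

R[3] = 3*(-6) - 2*(-1) + 6 = -10
R[4] = 3*(-10) - 2*(-6) + 8 = -10
R[5] = 3*(-10) - 2*(-10) + 10 = 0
R[6] = 3*0 - 2*(-10) + 12 = 32
R[7] = 3*32 - 2*0 + 14 = 110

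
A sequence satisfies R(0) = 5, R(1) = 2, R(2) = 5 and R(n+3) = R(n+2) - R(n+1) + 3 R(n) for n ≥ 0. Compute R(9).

150

R(3) = 5 - 2 + 3(5) = 18
R(4) = 18 - 5 + 3(2) = 19
R(5) = 19 - 18 + 3(5) = 16
R(6) = 16 - 19 + 3(18) = 51
R(7) = 51 - 16 + 3(19) = 92
R(8) = 92 - 51 + 3(16) = 89
R(9) = 89 - 92 + 3(51) = 150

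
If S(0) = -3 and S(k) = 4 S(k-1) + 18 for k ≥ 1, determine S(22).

The fixed point is 18/(1 - 4) = -6, so S(k) + 6 = 4(S(k-1) + 6).
Hence S(k) = 3·4^k - 6.
S(22) = 3·4^{22} - 6 = 3·17592186044416 - 6 = 52776558133242.

52776558133242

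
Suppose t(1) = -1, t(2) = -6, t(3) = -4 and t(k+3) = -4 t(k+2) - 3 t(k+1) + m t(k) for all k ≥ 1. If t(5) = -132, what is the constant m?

t(4) = 34 - m
t(5) = -124 - 2m
So -124 - 2m = -132, giving m = 4.

4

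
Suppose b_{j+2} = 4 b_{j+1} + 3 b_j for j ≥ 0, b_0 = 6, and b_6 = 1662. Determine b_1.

-3

Let b_1 = w.
b_2 = 18 + 4w
b_3 = 72 + 19w
b_4 = 342 + 88w
b_5 = 1584 + 409w
b_6 = 7362 + 1900w
So 7362 + 1900w = 1662, giving w = -3.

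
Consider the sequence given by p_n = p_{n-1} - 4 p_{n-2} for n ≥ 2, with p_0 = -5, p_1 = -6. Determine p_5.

-170

p_2 = (-6) - 4(-5) = 14
p_3 = 14 - 4(-6) = 38
p_4 = 38 - 4(14) = -18
p_5 = (-18) - 4(38) = -170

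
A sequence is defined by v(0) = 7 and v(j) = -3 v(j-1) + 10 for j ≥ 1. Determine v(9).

v(1) = -3*7 + 10 = -11
v(2) = -3*(-11) + 10 = 43
v(3) = -3*43 + 10 = -119
v(4) = -3*(-119) + 10 = 367
v(5) = -3*367 + 10 = -1091
v(6) = -3*(-1091) + 10 = 3283
v(7) = -3*3283 + 10 = -9839
v(8) = -3*(-9839) + 10 = 29527
v(9) = -3*29527 + 10 = -88571

-88571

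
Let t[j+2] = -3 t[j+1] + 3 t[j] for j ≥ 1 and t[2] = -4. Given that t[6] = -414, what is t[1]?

-2

Let t[1] = x.
t[3] = 12 + 3x
t[4] = -48 - 9x
t[5] = 180 + 36x
t[6] = -684 - 135x
So -684 - 135x = -414, giving x = -2.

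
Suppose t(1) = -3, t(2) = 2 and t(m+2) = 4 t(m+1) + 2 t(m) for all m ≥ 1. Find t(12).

1799872

t(3) = 4·2 + 2·(-3) = 2
t(4) = 4·2 + 2·2 = 12
t(5) = 4·12 + 2·2 = 52
t(6) = 4·52 + 2·12 = 232
t(7) = 4·232 + 2·52 = 1032
t(8) = 4·1032 + 2·232 = 4592
t(9) = 4·4592 + 2·1032 = 20432
t(10) = 4·20432 + 2·4592 = 90912
t(11) = 4·90912 + 2·20432 = 404512
t(12) = 4·404512 + 2·90912 = 1799872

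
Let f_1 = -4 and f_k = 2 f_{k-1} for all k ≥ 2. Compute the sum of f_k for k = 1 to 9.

f_2 = 2*(-4) = -8
f_3 = 2*(-8) = -16
f_4 = 2*(-16) = -32
f_5 = 2*(-32) = -64
f_6 = 2*(-64) = -128
f_7 = 2*(-128) = -256
f_8 = 2*(-256) = -512
f_9 = 2*(-512) = -1024
Sum = (-4) + (-8) + (-16) + (-32) + (-64) + (-128) + (-256) + (-512) + (-1024) = -2044

-2044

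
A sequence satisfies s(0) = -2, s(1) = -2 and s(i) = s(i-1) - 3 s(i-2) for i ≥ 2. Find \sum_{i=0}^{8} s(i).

s(2) = (-2) - 3*(-2) = 4
s(3) = 4 - 3*(-2) = 10
s(4) = 10 - 3*4 = -2
s(5) = (-2) - 3*10 = -32
s(6) = (-32) - 3*(-2) = -26
s(7) = (-26) - 3*(-32) = 70
s(8) = 70 - 3*(-26) = 148
Sum = (-2) + (-2) + 4 + 10 + (-2) + (-32) + (-26) + 70 + 148 = 168

168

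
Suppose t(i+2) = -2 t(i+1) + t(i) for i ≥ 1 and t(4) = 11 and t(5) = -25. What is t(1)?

7

Rearranging, t(i-2) = t(i) + 2 t(i-1).
t(3) = -25 + 2(11) = -3
t(2) = 11 + 2(-3) = 5
t(1) = -3 + 2(5) = 7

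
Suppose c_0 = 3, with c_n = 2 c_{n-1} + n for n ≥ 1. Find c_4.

74

c_1 = 2*3 + 1 = 7
c_2 = 2*7 + 2 = 16
c_3 = 2*16 + 3 = 35
c_4 = 2*35 + 4 = 74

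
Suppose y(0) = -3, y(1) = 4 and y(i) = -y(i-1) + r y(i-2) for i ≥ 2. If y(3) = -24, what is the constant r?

-4

y(2) = -4 - 3r
y(3) = 4 + 7r
So 4 + 7r = -24, giving r = -4.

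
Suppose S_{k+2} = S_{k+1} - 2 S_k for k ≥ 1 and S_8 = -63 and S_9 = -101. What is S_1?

7

Rearranging, S_{k-2} = (S_k - S_{k-1}) / -2.
S_7 = (-101 - (-63)) / -2 = -38/-2 = 19
S_6 = (-63 - 19) / -2 = -82/-2 = 41
S_5 = (19 - 41) / -2 = -22/-2 = 11
S_4 = (41 - 11) / -2 = 30/-2 = -15
S_3 = (11 - (-15)) / -2 = 26/-2 = -13
S_2 = (-15 - (-13)) / -2 = -2/-2 = 1
S_1 = (-13 - 1) / -2 = -14/-2 = 7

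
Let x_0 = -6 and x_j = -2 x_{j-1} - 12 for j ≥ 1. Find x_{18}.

-524292

The fixed point is -12/(1 + 2) = -4, so x_j + 4 = -2(x_{j-1} + 4).
Hence x_j = -2·(-2)^j - 4.
x_{18} = -2·(-2)^{18} - 4 = -2·262144 - 4 = -524292.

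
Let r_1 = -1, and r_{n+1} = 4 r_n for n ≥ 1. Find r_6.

-1024

r_2 = 4*(-1) = -4
r_3 = 4*(-4) = -16
r_4 = 4*(-16) = -64
r_5 = 4*(-64) = -256
r_6 = 4*(-256) = -1024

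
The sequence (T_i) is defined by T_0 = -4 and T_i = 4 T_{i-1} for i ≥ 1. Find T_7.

T_1 = 4(-4) = -16
T_2 = 4(-16) = -64
T_3 = 4(-64) = -256
T_4 = 4(-256) = -1024
T_5 = 4(-1024) = -4096
T_6 = 4(-4096) = -16384
T_7 = 4(-16384) = -65536

-65536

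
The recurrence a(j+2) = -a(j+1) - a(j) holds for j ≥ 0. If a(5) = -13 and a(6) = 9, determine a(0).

9

Rearranging, a(j-2) = -(a(j) + a(j-1)).
a(4) = -(9 + (-13)) = 4
a(3) = -(-13 + 4) = 9
a(2) = -(4 + 9) = -13
a(1) = -(9 + (-13)) = 4
a(0) = -(-13 + 4) = 9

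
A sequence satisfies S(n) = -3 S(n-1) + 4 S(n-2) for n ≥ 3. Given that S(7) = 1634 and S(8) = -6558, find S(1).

Rearranging, S(n-2) = (S(n) + 3 S(n-1)) / 4.
S(6) = (-6558 + 3·1634) / 4 = -1656/4 = -414
S(5) = (1634 + 3·(-414)) / 4 = 392/4 = 98
S(4) = (-414 + 3·98) / 4 = -120/4 = -30
S(3) = (98 + 3·(-30)) / 4 = 8/4 = 2
S(2) = (-30 + 3·2) / 4 = -24/4 = -6
S(1) = (2 + 3·(-6)) / 4 = -16/4 = -4

-4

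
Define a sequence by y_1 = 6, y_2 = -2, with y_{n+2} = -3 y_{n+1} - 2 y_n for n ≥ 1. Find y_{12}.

y_3 = -3*(-2) - 2*6 = -6
y_4 = -3*(-6) - 2*(-2) = 22
y_5 = -3*22 - 2*(-6) = -54
y_6 = -3*(-54) - 2*22 = 118
y_7 = -3*118 - 2*(-54) = -246
y_8 = -3*(-246) - 2*118 = 502
y_9 = -3*502 - 2*(-246) = -1014
y_{10} = -3*(-1014) - 2*502 = 2038
y_{11} = -3*2038 - 2*(-1014) = -4086
y_{12} = -3*(-4086) - 2*2038 = 8182

8182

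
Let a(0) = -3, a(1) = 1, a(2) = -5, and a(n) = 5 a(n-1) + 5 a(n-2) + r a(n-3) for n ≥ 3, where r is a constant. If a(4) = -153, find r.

a(3) = -20 - 3r
a(4) = -125 - 14r
So -125 - 14r = -153, giving r = 2.

2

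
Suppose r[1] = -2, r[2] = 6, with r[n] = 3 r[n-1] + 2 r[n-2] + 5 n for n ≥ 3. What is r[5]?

r[3] = 3(6) + 2(-2) + 15 = 29
r[4] = 3(29) + 2(6) + 20 = 119
r[5] = 3(119) + 2(29) + 25 = 440

440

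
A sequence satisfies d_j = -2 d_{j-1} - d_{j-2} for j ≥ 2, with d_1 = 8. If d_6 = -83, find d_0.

7

Let d_0 = y.
d_2 = -16 - y
d_3 = 24 + 2y
d_4 = -32 - 3y
d_5 = 40 + 4y
d_6 = -48 - 5y
So -48 - 5y = -83, giving y = 7.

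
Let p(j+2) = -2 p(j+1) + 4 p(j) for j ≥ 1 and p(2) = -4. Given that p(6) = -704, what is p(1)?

4

Let p(1) = x.
p(3) = 8 + 4x
p(4) = -32 - 8x
p(5) = 96 + 32x
p(6) = -320 - 96x
So -320 - 96x = -704, giving x = 4.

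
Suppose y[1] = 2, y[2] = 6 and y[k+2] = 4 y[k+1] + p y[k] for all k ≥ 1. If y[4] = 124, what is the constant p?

y[3] = 24 + 2p
y[4] = 96 + 14p
So 96 + 14p = 124, giving p = 2.

2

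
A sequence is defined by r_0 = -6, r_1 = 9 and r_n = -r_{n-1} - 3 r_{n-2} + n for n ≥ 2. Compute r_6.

-116

r_2 = -9 - 3·(-6) + 2 = 11
r_3 = -11 - 3·9 + 3 = -35
r_4 = -(-35) - 3·11 + 4 = 6
r_5 = -6 - 3·(-35) + 5 = 104
r_6 = -104 - 3·6 + 6 = -116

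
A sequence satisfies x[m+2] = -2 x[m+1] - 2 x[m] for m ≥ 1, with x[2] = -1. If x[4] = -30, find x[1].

-7

Let x[1] = y.
x[3] = 2 - 2y
x[4] = -2 + 4y
So -2 + 4y = -30, giving y = -7.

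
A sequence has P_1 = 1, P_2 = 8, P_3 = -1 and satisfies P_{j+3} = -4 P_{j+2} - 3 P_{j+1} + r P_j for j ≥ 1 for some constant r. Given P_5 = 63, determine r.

-5

P_4 = -20 + r
P_5 = 83 + 4r
So 83 + 4r = 63, giving r = -5.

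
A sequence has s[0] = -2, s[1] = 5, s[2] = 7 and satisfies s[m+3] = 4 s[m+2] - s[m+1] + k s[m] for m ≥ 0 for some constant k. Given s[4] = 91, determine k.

-2

s[3] = 23 - 2k
s[4] = 85 - 3k
So 85 - 3k = 91, giving k = -2.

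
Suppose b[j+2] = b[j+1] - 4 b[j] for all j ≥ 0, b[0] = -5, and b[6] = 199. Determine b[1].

Let b[1] = w.
b[2] = 20 + w
b[3] = 20 - 3w
b[4] = -60 - 7w
b[5] = -140 + 5w
b[6] = 100 + 33w
So 100 + 33w = 199, giving w = 3.

3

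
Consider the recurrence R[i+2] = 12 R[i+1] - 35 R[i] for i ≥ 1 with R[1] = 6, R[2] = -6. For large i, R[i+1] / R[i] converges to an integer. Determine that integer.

7

The characteristic equation is r^2 - 12r + 35 = 0, which factors as (r - 7)(r - 5) = 0.
So the roots are 7 and 5. Since |7| > |5| and the coefficient of 7^i is non-zero, the ratio tends to 7.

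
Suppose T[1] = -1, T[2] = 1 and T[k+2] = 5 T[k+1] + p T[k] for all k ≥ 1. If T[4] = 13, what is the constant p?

3

T[3] = 5 - p
T[4] = 25 - 4p
So 25 - 4p = 13, giving p = 3.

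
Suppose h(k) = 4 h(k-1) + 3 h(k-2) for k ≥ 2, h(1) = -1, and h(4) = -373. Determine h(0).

Let h(0) = y.
h(2) = -4 + 3y
h(3) = -19 + 12y
h(4) = -88 + 57y
So -88 + 57y = -373, giving y = -5.

-5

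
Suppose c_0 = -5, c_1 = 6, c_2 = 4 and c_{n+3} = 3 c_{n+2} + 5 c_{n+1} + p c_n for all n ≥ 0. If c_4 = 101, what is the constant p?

5

c_3 = 42 - 5p
c_4 = 146 - 9p
So 146 - 9p = 101, giving p = 5.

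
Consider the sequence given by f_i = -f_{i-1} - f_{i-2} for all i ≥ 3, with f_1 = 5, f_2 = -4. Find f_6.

-1

f_3 = -(-4) - 5 = -1
f_4 = -(-1) - (-4) = 5
f_5 = -5 - (-1) = -4
f_6 = -(-4) - 5 = -1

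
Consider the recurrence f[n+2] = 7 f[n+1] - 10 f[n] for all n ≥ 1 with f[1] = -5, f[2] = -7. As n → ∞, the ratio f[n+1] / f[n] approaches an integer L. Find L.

5

The characteristic equation is r^2 - 7r + 10 = 0, which factors as (r - 5)(r - 2) = 0.
So the roots are 5 and 2. Since |5| > |2| and the coefficient of 5^n is non-zero, the ratio tends to 5.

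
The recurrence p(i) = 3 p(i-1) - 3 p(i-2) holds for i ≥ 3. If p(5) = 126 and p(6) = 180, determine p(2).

Rearranging, p(i-2) = (p(i) - 3 p(i-1)) / -3.
p(4) = (180 - 3(126)) / -3 = -198/-3 = 66
p(3) = (126 - 3(66)) / -3 = -72/-3 = 24
p(2) = (66 - 3(24)) / -3 = -6/-3 = 2

2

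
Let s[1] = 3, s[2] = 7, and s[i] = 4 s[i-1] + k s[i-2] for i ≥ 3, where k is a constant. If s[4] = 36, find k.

s[3] = 28 + 3k
s[4] = 112 + 19k
So 112 + 19k = 36, giving k = -4.

-4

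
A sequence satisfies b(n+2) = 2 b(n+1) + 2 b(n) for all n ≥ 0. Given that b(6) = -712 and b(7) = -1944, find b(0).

-4

Rearranging, b(n-2) = (b(n) - 2 b(n-1)) / 2.
b(5) = (-1944 - 2·(-712)) / 2 = -520/2 = -260
b(4) = (-712 - 2·(-260)) / 2 = -192/2 = -96
b(3) = (-260 - 2·(-96)) / 2 = -68/2 = -34
b(2) = (-96 - 2·(-34)) / 2 = -28/2 = -14
b(1) = (-34 - 2·(-14)) / 2 = -6/2 = -3
b(0) = (-14 - 2·(-3)) / 2 = -8/2 = -4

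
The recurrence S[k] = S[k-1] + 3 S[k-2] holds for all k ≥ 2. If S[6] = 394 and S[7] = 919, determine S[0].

Rearranging, S[k-2] = (S[k] - S[k-1]) / 3.
S[5] = (919 - 394) / 3 = 525/3 = 175
S[4] = (394 - 175) / 3 = 219/3 = 73
S[3] = (175 - 73) / 3 = 102/3 = 34
S[2] = (73 - 34) / 3 = 39/3 = 13
S[1] = (34 - 13) / 3 = 21/3 = 7
S[0] = (13 - 7) / 3 = 6/3 = 2

2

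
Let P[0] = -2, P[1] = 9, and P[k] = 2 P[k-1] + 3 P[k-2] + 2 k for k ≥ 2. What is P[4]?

P[2] = 2(9) + 3(-2) + 4 = 16
P[3] = 2(16) + 3(9) + 6 = 65
P[4] = 2(65) + 3(16) + 8 = 186

186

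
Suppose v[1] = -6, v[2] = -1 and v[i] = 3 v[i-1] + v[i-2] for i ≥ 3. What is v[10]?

-36532

v[3] = 3(-1) + (-6) = -9
v[4] = 3(-9) + (-1) = -28
v[5] = 3(-28) + (-9) = -93
v[6] = 3(-93) + (-28) = -307
v[7] = 3(-307) + (-93) = -1014
v[8] = 3(-1014) + (-307) = -3349
v[9] = 3(-3349) + (-1014) = -11061
v[10] = 3(-11061) + (-3349) = -36532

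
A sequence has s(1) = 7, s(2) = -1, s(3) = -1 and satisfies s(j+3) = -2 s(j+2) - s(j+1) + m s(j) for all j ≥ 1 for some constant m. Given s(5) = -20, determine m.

1

s(4) = 3 + 7m
s(5) = -5 - 15m
So -5 - 15m = -20, giving m = 1.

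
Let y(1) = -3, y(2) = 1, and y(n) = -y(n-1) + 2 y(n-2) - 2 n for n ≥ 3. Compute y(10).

y(3) = -1 + 2·(-3) - 6 = -13
y(4) = -(-13) + 2·1 - 8 = 7
y(5) = -7 + 2·(-13) - 10 = -43
y(6) = -(-43) + 2·7 - 12 = 45
y(7) = -45 + 2·(-43) - 14 = -145
y(8) = -(-145) + 2·45 - 16 = 219
y(9) = -219 + 2·(-145) - 18 = -527
y(10) = -(-527) + 2·219 - 20 = 945

945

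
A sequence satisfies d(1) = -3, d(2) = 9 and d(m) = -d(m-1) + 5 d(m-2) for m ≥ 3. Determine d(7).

-1479

d(3) = -9 + 5*(-3) = -24
d(4) = -(-24) + 5*9 = 69
d(5) = -69 + 5*(-24) = -189
d(6) = -(-189) + 5*69 = 534
d(7) = -534 + 5*(-189) = -1479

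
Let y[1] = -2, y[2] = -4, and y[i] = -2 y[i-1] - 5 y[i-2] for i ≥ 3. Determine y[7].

-102

y[3] = -2·(-4) - 5·(-2) = 18
y[4] = -2·18 - 5·(-4) = -16
y[5] = -2·(-16) - 5·18 = -58
y[6] = -2·(-58) - 5·(-16) = 196
y[7] = -2·196 - 5·(-58) = -102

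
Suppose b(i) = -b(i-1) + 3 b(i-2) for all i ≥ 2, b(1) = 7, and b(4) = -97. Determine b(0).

Let b(0) = w.
b(2) = -7 + 3w
b(3) = 28 - 3w
b(4) = -49 + 12w
So -49 + 12w = -97, giving w = -4.

-4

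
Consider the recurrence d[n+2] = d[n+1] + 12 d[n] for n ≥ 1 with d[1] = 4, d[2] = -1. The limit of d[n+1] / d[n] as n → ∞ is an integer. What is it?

4

The characteristic equation is r^2 - r - 12 = 0, which factors as (r - 4)(r + 3) = 0.
So the roots are 4 and -3. Since |4| > |-3| and the coefficient of 4^n is non-zero, the ratio tends to 4.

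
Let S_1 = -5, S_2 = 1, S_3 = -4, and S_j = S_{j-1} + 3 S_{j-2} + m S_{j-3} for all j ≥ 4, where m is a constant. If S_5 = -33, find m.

S_4 = -1 - 5m
S_5 = -13 - 4m
So -13 - 4m = -33, giving m = 5.

5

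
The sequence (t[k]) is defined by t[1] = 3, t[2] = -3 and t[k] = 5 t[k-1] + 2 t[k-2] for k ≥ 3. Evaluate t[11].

t[3] = 5(-3) + 2(3) = -9
t[4] = 5(-9) + 2(-3) = -51
t[5] = 5(-51) + 2(-9) = -273
t[6] = 5(-273) + 2(-51) = -1467
t[7] = 5(-1467) + 2(-273) = -7881
t[8] = 5(-7881) + 2(-1467) = -42339
t[9] = 5(-42339) + 2(-7881) = -227457
t[10] = 5(-227457) + 2(-42339) = -1221963
t[11] = 5(-1221963) + 2(-227457) = -6564729

-6564729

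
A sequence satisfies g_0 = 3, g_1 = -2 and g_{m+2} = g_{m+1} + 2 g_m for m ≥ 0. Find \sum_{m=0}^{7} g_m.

85

g_2 = (-2) + 2*3 = 4
g_3 = 4 + 2*(-2) = 0
g_4 = 0 + 2*4 = 8
g_5 = 8 + 2*0 = 8
g_6 = 8 + 2*8 = 24
g_7 = 24 + 2*8 = 40
Sum = 3 + (-2) + 4 + 0 + 8 + 8 + 24 + 40 = 85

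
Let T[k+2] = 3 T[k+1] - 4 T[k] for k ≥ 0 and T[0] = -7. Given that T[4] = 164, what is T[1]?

8

Let T[1] = y.
T[2] = 28 + 3y
T[3] = 84 + 5y
T[4] = 140 + 3y
So 140 + 3y = 164, giving y = 8.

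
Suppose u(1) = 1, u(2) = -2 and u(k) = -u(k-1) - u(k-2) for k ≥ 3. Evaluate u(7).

1

u(3) = -(-2) - 1 = 1
u(4) = -1 - (-2) = 1
u(5) = -1 - 1 = -2
u(6) = -(-2) - 1 = 1
u(7) = -1 - (-2) = 1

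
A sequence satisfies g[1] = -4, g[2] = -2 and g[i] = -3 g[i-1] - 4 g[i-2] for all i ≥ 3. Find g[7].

-266

g[3] = -3·(-2) - 4·(-4) = 22
g[4] = -3·22 - 4·(-2) = -58
g[5] = -3·(-58) - 4·22 = 86
g[6] = -3·86 - 4·(-58) = -26
g[7] = -3·(-26) - 4·86 = -266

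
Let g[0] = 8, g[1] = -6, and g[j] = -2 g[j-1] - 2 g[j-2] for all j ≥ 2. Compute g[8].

128

g[2] = -2·(-6) - 2·8 = -4
g[3] = -2·(-4) - 2·(-6) = 20
g[4] = -2·20 - 2·(-4) = -32
g[5] = -2·(-32) - 2·20 = 24
g[6] = -2·24 - 2·(-32) = 16
g[7] = -2·16 - 2·24 = -80
g[8] = -2·(-80) - 2·16 = 128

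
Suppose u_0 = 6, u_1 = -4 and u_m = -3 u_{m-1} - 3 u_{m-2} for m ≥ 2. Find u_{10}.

u_2 = -3(-4) - 3(6) = -6
u_3 = -3(-6) - 3(-4) = 30
u_4 = -3(30) - 3(-6) = -72
u_5 = -3(-72) - 3(30) = 126
u_6 = -3(126) - 3(-72) = -162
u_7 = -3(-162) - 3(126) = 108
u_8 = -3(108) - 3(-162) = 162
u_9 = -3(162) - 3(108) = -810
u_{10} = -3(-810) - 3(162) = 1944

1944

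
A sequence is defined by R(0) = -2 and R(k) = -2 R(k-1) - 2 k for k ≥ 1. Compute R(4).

-28

R(1) = -2(-2) - 2 = 2
R(2) = -2(2) - 4 = -8
R(3) = -2(-8) - 6 = 10
R(4) = -2(10) - 8 = -28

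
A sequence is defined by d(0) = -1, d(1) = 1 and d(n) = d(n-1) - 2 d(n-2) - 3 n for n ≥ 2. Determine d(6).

15

d(2) = 1 - 2(-1) - 6 = -3
d(3) = (-3) - 2(1) - 9 = -14
d(4) = (-14) - 2(-3) - 12 = -20
d(5) = (-20) - 2(-14) - 15 = -7
d(6) = (-7) - 2(-20) - 18 = 15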